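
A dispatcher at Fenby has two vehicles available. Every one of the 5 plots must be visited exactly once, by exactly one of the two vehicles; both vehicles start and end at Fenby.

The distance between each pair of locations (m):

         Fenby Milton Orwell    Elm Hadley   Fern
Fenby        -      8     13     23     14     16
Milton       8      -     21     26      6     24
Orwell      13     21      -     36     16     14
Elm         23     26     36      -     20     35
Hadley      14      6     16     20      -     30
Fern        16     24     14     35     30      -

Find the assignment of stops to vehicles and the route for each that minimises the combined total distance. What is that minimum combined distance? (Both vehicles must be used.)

100 m — the smallest possible combined total.

Check every non-empty split of the stops between the two vehicles; for each half take its own optimal tour:
  {Milton} + {Orwell, Elm, Hadley, Fern}: 16 + 89 = 105
  {Orwell} + {Milton, Elm, Hadley, Fern}: 26 + 85 = 111
  {Milton, Orwell} + {Elm, Hadley, Fern}: 42 + 85 = 127
  {Elm} + {Milton, Orwell, Hadley, Fern}: 46 + 60 = 106
  {Milton, Elm} + {Orwell, Hadley, Fern}: 57 + 60 = 117
  {Orwell, Elm} + {Milton, Hadley, Fern}: 72 + 60 = 132
  … (15 splits in total)
  {Milton, Elm, Hadley} + {Orwell, Fern}: 57 + 43 = 100  ← best
Best: vehicle 1 Fenby → Milton → Hadley → Elm → Fenby = 57; vehicle 2 Fenby → Orwell → Fern → Fenby = 43; combined 100.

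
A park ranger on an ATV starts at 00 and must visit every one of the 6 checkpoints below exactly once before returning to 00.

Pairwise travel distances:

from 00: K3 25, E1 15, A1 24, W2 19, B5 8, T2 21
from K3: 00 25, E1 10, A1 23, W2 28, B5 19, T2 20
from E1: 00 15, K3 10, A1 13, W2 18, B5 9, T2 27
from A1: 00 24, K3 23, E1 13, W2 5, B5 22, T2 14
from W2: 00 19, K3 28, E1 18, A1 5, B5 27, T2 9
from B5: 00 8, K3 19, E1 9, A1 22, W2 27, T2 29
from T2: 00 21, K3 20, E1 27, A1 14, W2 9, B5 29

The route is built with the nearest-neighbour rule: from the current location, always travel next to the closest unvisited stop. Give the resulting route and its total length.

At 00 the remaining stops are B5 8, E1 15, W2 19, T2 21, A1 24, K3 25; go to B5.
At B5 the remaining stops are E1 9, K3 19, A1 22, W2 27, T2 29; go to E1.
At E1 the remaining stops are K3 10, A1 13, W2 18, T2 27; go to K3.
At K3 the remaining stops are T2 20, A1 23, W2 28; go to T2.
At T2 the remaining stops are W2 9, A1 14; go to W2.
At W2 the remaining stops are A1 5; go to A1.
Return A1→00: 24.
Total = 8 + 9 + 10 + 20 + 9 + 5 + 24 = 85.

Total distance 85 via the nearest-neighbour route 00 → B5 → E1 → K3 → T2 → W2 → A1 → 00.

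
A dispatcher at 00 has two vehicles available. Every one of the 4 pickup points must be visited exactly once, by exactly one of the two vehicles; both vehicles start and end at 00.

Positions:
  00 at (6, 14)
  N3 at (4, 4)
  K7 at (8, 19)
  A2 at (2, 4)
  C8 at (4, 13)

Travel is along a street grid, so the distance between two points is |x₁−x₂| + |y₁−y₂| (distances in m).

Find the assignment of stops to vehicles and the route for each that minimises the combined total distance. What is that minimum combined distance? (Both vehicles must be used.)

Check every non-empty split of the stops between the two vehicles; for each half take its own optimal tour:
  {N3} + {K7, A2, C8}: 24 + 42 = 66
  {K7} + {N3, A2, C8}: 14 + 28 = 42
  {N3, K7} + {A2, C8}: 38 + 28 = 66
  {A2} + {N3, K7, C8}: 28 + 38 = 66
  {N3, A2} + {K7, C8}: 28 + 20 = 48
  {K7, A2} + {N3, C8}: 42 + 24 = 66
  … (7 splits in total)
Best: vehicle 1 00 → K7 → 00 = 14; vehicle 2 00 → N3 → A2 → C8 → 00 = 28; combined 42.

42 m — the smallest possible combined total.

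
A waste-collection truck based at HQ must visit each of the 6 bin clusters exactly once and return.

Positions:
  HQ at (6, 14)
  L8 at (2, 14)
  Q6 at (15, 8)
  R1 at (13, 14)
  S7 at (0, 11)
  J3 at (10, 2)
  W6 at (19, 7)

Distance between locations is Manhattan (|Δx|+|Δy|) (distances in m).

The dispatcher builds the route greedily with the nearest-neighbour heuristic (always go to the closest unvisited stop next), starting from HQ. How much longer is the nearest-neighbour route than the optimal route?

HQ: L8=4, R1=7, S7=9, Q6=15, J3=16, W6=20 ⇒ L8
L8: S7=5, R1=11, Q6=19, J3=20, W6=24 ⇒ S7
S7: R1=16, Q6=18, J3=19, W6=23 ⇒ R1
R1: Q6=8, W6=13, J3=15 ⇒ Q6
Q6: W6=5, J3=11 ⇒ W6
W6: J3=14 ⇒ J3
NN route HQ → L8 → S7 → R1 → Q6 → W6 → J3 → HQ costs 68.
Optimal: HQ → L8 → S7 → J3 → W6 → Q6 → R1 → HQ costs 62 (by enumerating all 360 distinct tours).
Excess = 68 − 62 = 6.

6 m longer than the optimal tour.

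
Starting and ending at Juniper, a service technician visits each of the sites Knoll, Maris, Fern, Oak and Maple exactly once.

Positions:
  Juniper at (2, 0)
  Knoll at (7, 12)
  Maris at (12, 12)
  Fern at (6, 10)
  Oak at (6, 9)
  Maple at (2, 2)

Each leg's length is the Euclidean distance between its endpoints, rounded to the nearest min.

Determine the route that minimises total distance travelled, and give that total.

Minimum total distance: 34 min.

There are 60 distinct closed tours to check (reversals are equivalent).
Juniper-Knoll-Maris-Fern-Oak-Maple-Juniper: 13+5+6+1+8+2 = 35
Juniper-Knoll-Maris-Fern-Maple-Oak-Juniper: 13+5+6+9+8+10 = 51
Juniper-Knoll-Maris-Oak-Fern-Maple-Juniper: 13+5+7+1+9+2 = 37
Juniper-Knoll-Maris-Oak-Maple-Fern-Juniper: 13+5+7+8+9+11 = 53
Juniper-Knoll-Maris-Maple-Fern-Oak-Juniper: 13+5+14+9+1+10 = 52
Juniper-Knoll-Maris-Maple-Oak-Fern-Juniper: 13+5+14+8+1+11 = 52
Juniper-Knoll-Fern-Maris-Oak-Maple-Juniper: 13+2+6+7+8+2 = 38
Juniper-Knoll-Fern-Maris-Maple-Oak-Juniper: 13+2+6+14+8+10 = 53
Juniper-Knoll-Fern-Oak-Maris-Maple-Juniper: 13+2+1+7+14+2 = 39
Juniper-Knoll-Fern-Oak-Maple-Maris-Juniper: 13+2+1+8+14+16 = 54
Juniper-Knoll-Fern-Maple-Maris-Oak-Juniper: 13+2+9+14+7+10 = 55
Juniper-Knoll-Fern-Maple-Oak-Maris-Juniper: 13+2+9+8+7+16 = 55
Juniper-Knoll-Oak-Maris-Fern-Maple-Juniper: 13+3+7+6+9+2 = 40
Juniper-Knoll-Oak-Maris-Maple-Fern-Juniper: 13+3+7+14+9+11 = 57
… (46 more)
Juniper-Maris-Knoll-Fern-Oak-Maple-Juniper: 16+5+2+1+8+2 = 34  ← best
The minimum is 34.
One optimal route: Juniper → Maris → Knoll → Fern → Oak → Maple → Juniper (or its reverse).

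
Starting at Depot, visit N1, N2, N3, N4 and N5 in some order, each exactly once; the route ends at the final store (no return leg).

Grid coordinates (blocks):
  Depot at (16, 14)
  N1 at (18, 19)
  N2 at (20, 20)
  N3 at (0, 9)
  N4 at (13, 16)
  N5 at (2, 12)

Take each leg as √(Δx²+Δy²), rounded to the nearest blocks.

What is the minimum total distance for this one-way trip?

31 blocks — the minimum one-way total.

There are 5! = 120 possible orderings.
Depot→N1→N2→N3→N4→N5: 5+2+23+15+12 = 57
Depot→N1→N2→N3→N5→N4: 5+2+23+4+12 = 46
Depot→N1→N2→N4→N3→N5: 5+2+8+15+4 = 34
Depot→N1→N2→N4→N5→N3: 5+2+8+12+4 = 31
Depot→N1→N2→N5→N3→N4: 5+2+20+4+15 = 46
Depot→N1→N2→N5→N4→N3: 5+2+20+12+15 = 54
Depot→N1→N3→N2→N4→N5: 5+21+23+8+12 = 69
Depot→N1→N3→N2→N5→N4: 5+21+23+20+12 = 81
Depot→N1→N3→N4→N2→N5: 5+21+15+8+20 = 69
Depot→N1→N3→N4→N5→N2: 5+21+15+12+20 = 73
Depot→N1→N3→N5→N2→N4: 5+21+4+20+8 = 58
Depot→N1→N3→N5→N4→N2: 5+21+4+12+8 = 50
Depot→N1→N4→N2→N3→N5: 5+6+8+23+4 = 46
Depot→N1→N4→N2→N5→N3: 5+6+8+20+4 = 43
… (106 more)
The minimum is 31.
One shortest path: Depot → N1 → N2 → N4 → N5 → N3.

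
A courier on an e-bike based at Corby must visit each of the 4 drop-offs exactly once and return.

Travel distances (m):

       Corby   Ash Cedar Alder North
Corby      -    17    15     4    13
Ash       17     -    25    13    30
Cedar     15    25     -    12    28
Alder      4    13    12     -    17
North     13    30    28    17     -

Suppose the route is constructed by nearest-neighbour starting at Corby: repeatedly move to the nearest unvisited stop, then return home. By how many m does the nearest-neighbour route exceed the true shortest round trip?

The nearest-neighbour route is 1 m longer than optimal.

From Corby: Alder=4, North=13, Cedar=15, Ash=17 → choose Alder (4).
From Alder: Cedar=12, Ash=13, North=17 → choose Cedar (12).
From Cedar: Ash=25, North=28 → choose Ash (25).
From Ash: North=30 → choose North (30).
NN route Corby → Alder → Cedar → Ash → North → Corby costs 84.
Optimal: Corby → Ash → Alder → Cedar → North → Corby costs 83 (by enumerating all 12 distinct tours).
Excess = 84 − 83 = 1.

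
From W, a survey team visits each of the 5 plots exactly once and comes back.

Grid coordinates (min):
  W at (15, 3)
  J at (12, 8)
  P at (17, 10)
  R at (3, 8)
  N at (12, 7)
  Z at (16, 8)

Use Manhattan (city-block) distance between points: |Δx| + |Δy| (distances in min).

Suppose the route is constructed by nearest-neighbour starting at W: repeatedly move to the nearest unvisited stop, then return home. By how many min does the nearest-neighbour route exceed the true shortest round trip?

W: Z=6, N=7, J=8, P=9, R=17 ⇒ Z
Z: P=3, J=4, N=5, R=13 ⇒ P
P: J=7, N=8, R=16 ⇒ J
J: N=1, R=9 ⇒ N
N: R=10 ⇒ R
NN route W → Z → P → J → N → R → W costs 44.
Optimal: W → P → Z → J → R → N → W costs 42 (by enumerating all 60 distinct tours).
Excess = 44 − 42 = 2.

Excess over optimum: 2 min.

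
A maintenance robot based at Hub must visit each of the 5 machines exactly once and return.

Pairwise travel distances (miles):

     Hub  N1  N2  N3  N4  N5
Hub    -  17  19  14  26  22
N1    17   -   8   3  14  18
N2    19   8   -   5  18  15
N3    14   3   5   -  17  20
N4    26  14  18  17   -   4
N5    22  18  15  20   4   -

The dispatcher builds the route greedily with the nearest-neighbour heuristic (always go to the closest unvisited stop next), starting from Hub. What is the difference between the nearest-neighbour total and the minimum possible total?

Hub: N3=14, N1=17, N2=19, N5=22, N4=26 ⇒ N3
N3: N1=3, N2=5, N4=17, N5=20 ⇒ N1
N1: N2=8, N4=14, N5=18 ⇒ N2
N2: N5=15, N4=18 ⇒ N5
N5: N4=4 ⇒ N4
NN route Hub → N3 → N1 → N2 → N5 → N4 → Hub costs 70.
Optimal: Hub → N2 → N3 → N1 → N4 → N5 → Hub costs 67 (by enumerating all 60 distinct tours).
Excess = 70 − 67 = 3.

The nearest-neighbour route is 3 miles longer than optimal.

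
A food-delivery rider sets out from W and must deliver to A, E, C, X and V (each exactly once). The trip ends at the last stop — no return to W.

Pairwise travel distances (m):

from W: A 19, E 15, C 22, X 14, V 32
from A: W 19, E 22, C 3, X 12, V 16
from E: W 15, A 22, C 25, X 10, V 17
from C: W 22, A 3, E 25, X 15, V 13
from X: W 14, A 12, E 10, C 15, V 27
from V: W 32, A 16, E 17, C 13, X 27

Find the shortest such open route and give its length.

Shortest open route: 53 m.

There are 5! = 120 possible orderings.
W→A→E→C→X→V: 19+22+25+15+27 = 108
W→A→E→C→V→X: 19+22+25+13+27 = 106
W→A→E→X→C→V: 19+22+10+15+13 = 79
W→A→E→X→V→C: 19+22+10+27+13 = 91
W→A→E→V→C→X: 19+22+17+13+15 = 86
W→A→E→V→X→C: 19+22+17+27+15 = 100
W→A→C→E→X→V: 19+3+25+10+27 = 84
W→A→C→E→V→X: 19+3+25+17+27 = 91
W→A→C→X→E→V: 19+3+15+10+17 = 64
W→A→C→X→V→E: 19+3+15+27+17 = 81
W→A→C→V→E→X: 19+3+13+17+10 = 62
W→A→C→V→X→E: 19+3+13+27+10 = 72
W→A→X→E→C→V: 19+12+10+25+13 = 79
W→A→X→E→V→C: 19+12+10+17+13 = 71
… (106 more)
W→E→X→A→C→V: 15+10+12+3+13 = 53  ← best
The minimum is 53.
One shortest path: W → E → X → A → C → V.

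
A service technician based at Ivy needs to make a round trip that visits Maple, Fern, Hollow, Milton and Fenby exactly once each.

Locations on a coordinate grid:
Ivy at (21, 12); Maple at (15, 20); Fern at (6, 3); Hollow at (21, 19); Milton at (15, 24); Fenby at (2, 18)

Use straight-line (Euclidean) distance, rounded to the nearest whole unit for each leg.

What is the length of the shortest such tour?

There are 60 distinct closed tours to check (reversals are equivalent).
Ivy-Maple-Fern-Hollow-Milton-Fenby-Ivy: 10+19+22+8+14+20 = 93
Ivy-Maple-Fern-Hollow-Fenby-Milton-Ivy: 10+19+22+19+14+13 = 97
Ivy-Maple-Fern-Milton-Hollow-Fenby-Ivy: 10+19+23+8+19+20 = 99
Ivy-Maple-Fern-Milton-Fenby-Hollow-Ivy: 10+19+23+14+19+7 = 92
Ivy-Maple-Fern-Fenby-Hollow-Milton-Ivy: 10+19+16+19+8+13 = 85
Ivy-Maple-Fern-Fenby-Milton-Hollow-Ivy: 10+19+16+14+8+7 = 74
Ivy-Maple-Hollow-Fern-Milton-Fenby-Ivy: 10+6+22+23+14+20 = 95
Ivy-Maple-Hollow-Fern-Fenby-Milton-Ivy: 10+6+22+16+14+13 = 81
Ivy-Maple-Hollow-Milton-Fern-Fenby-Ivy: 10+6+8+23+16+20 = 83
Ivy-Maple-Hollow-Milton-Fenby-Fern-Ivy: 10+6+8+14+16+17 = 71
Ivy-Maple-Hollow-Fenby-Fern-Milton-Ivy: 10+6+19+16+23+13 = 87
Ivy-Maple-Hollow-Fenby-Milton-Fern-Ivy: 10+6+19+14+23+17 = 89
Ivy-Maple-Milton-Fern-Hollow-Fenby-Ivy: 10+4+23+22+19+20 = 98
Ivy-Maple-Milton-Fern-Fenby-Hollow-Ivy: 10+4+23+16+19+7 = 79
… (46 more)
Ivy-Fern-Fenby-Milton-Maple-Hollow-Ivy: 17+16+14+4+6+7 = 64  ← best
The minimum is 64.
One optimal route: Ivy → Fern → Fenby → Milton → Maple → Hollow → Ivy (or its reverse).

Shortest round trip = 64.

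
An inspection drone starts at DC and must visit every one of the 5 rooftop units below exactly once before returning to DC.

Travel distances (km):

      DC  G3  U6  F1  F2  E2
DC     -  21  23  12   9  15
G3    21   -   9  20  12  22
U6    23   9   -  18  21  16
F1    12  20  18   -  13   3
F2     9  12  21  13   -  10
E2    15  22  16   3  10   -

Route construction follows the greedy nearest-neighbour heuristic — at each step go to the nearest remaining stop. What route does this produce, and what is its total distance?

70 km along DC → F2 → E2 → F1 → U6 → G3 → DC.

At DC the remaining stops are F2 9, F1 12, E2 15, G3 21, U6 23; go to F2.
At F2 the remaining stops are E2 10, G3 12, F1 13, U6 21; go to E2.
At E2 the remaining stops are F1 3, U6 16, G3 22; go to F1.
At F1 the remaining stops are U6 18, G3 20; go to U6.
At U6 the remaining stops are G3 9; go to G3.
Return G3→DC: 21.
Total = 9 + 10 + 3 + 18 + 9 + 21 = 70.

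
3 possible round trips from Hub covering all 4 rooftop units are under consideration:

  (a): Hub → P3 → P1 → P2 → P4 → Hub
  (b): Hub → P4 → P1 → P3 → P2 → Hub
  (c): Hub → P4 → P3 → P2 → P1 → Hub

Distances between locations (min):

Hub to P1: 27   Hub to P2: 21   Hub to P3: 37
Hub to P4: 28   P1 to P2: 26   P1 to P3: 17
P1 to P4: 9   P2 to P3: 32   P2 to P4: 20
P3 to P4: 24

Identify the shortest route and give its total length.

(a): 37 + 17 + 26 + 20 + 28 = 128
(b): 28 + 9 + 17 + 32 + 21 = 107
(c): 28 + 24 + 32 + 26 + 27 = 137

107 min — (b) is the shortest.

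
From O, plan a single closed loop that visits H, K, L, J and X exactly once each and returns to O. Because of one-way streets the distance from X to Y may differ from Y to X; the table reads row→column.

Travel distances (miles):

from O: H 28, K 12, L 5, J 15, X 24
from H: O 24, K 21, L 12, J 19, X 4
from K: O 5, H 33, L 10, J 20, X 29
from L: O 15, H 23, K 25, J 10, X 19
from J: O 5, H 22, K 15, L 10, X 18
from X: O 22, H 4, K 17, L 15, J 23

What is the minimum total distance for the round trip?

63 miles — the shortest possible round trip.

O→H→K→L→J→X→O: 28+21+10+10+18+22 = 109
O→H→K→L→X→J→O: 28+21+10+19+23+5 = 106
O→H→K→J→L→X→O: 28+21+20+10+19+22 = 120
O→H→K→J→X→L→O: 28+21+20+18+15+15 = 117
O→H→K→X→L→J→O: 28+21+29+15+10+5 = 108
O→H→K→X→J→L→O: 28+21+29+23+10+15 = 126
O→H→L→K→J→X→O: 28+12+25+20+18+22 = 125
O→H→L→K→X→J→O: 28+12+25+29+23+5 = 122
O→H→L→J→K→X→O: 28+12+10+15+29+22 = 116
O→H→L→J→X→K→O: 28+12+10+18+17+5 = 90
O→H→L→X→K→J→O: 28+12+19+17+20+5 = 101
O→H→L→X→J→K→O: 28+12+19+23+15+5 = 102
O→H→J→K→L→X→O: 28+19+15+10+19+22 = 113
O→H→J→K→X→L→O: 28+19+15+29+15+15 = 121
… (106 more)
O→L→J→H→X→K→O: 5+10+22+4+17+5 = 63  ← best
The minimum is 63.
One optimal route: O → L → J → H → X → K → O.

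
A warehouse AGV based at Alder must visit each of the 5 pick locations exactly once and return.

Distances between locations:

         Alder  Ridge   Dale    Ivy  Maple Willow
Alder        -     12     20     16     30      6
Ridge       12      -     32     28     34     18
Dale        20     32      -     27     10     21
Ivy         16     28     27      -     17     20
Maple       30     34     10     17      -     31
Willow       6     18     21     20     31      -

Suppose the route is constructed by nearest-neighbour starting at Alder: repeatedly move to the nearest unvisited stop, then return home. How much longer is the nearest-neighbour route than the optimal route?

Alder: Willow=6, Ridge=12, Ivy=16, Dale=20, Maple=30 ⇒ Willow
Willow: Ridge=18, Ivy=20, Dale=21, Maple=31 ⇒ Ridge
Ridge: Ivy=28, Dale=32, Maple=34 ⇒ Ivy
Ivy: Maple=17, Dale=27 ⇒ Maple
Maple: Dale=10 ⇒ Dale
NN route Alder → Willow → Ridge → Ivy → Maple → Dale → Alder costs 99.
Optimal: Alder → Ridge → Ivy → Maple → Dale → Willow → Alder costs 94 (by enumerating all 60 distinct tours).
Excess = 99 − 94 = 5.

5 longer than the optimal tour.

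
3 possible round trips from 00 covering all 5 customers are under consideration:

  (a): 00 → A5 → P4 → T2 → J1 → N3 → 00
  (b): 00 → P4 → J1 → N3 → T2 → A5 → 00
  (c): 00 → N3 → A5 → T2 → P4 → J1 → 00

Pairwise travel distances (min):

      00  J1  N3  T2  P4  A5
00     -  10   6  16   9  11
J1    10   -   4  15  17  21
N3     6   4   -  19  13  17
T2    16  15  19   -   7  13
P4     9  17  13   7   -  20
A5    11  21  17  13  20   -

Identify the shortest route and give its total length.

(a): 11 + 20 + 7 + 15 + 4 + 6 = 63
(b): 9 + 17 + 4 + 19 + 13 + 11 = 73
(c): 6 + 17 + 13 + 7 + 17 + 10 = 70

Shortest is (a), total 63 min.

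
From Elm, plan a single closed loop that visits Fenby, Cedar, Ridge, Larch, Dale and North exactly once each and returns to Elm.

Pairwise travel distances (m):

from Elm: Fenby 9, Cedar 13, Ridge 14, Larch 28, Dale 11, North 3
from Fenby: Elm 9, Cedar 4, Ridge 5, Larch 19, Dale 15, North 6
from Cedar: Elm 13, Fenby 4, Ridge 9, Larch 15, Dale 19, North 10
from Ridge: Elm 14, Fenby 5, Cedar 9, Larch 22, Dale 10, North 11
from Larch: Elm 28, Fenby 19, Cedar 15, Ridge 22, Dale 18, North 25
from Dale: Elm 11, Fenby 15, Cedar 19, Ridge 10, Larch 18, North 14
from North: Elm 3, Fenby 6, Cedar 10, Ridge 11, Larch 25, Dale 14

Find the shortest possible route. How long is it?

There are 360 distinct closed tours to check (reversals are equivalent).
Elm - Fenby - Cedar - Ridge - Larch - Dale - North - Elm: 9+4+9+22+18+14+3 = 79
Elm - Fenby - Cedar - Ridge - Larch - North - Dale - Elm: 9+4+9+22+25+14+11 = 94
Elm - Fenby - Cedar - Ridge - Dale - Larch - North - Elm: 9+4+9+10+18+25+3 = 78
Elm - Fenby - Cedar - Ridge - Dale - North - Larch - Elm: 9+4+9+10+14+25+28 = 99
Elm - Fenby - Cedar - Ridge - North - Larch - Dale - Elm: 9+4+9+11+25+18+11 = 87
Elm - Fenby - Cedar - Ridge - North - Dale - Larch - Elm: 9+4+9+11+14+18+28 = 93
Elm - Fenby - Cedar - Larch - Ridge - Dale - North - Elm: 9+4+15+22+10+14+3 = 77
Elm - Fenby - Cedar - Larch - Ridge - North - Dale - Elm: 9+4+15+22+11+14+11 = 86
… (352 more)
Elm - Dale - Larch - Cedar - Fenby - Ridge - North - Elm: 11+18+15+4+5+11+3 = 67  ← best
The minimum is 67.
One optimal route: Elm → Dale → Larch → Cedar → Fenby → Ridge → North → Elm (or its reverse).

Shortest round trip = 67 m.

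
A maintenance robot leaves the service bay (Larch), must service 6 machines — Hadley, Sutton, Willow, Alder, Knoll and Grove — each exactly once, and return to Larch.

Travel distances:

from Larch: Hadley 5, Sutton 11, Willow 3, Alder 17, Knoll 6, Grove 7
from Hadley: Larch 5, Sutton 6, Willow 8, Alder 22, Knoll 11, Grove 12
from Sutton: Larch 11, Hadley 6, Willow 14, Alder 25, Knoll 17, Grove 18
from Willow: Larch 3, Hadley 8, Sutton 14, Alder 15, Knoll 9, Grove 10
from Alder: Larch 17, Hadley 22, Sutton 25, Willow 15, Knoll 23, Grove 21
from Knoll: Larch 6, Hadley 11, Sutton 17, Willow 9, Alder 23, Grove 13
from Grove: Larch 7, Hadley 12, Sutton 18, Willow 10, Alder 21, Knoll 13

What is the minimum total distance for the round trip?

Larch - Hadley - Sutton - Willow - Alder - Knoll - Grove - Larch: 5+6+14+15+23+13+7 = 83
Larch - Hadley - Sutton - Willow - Alder - Grove - Knoll - Larch: 5+6+14+15+21+13+6 = 80
Larch - Hadley - Sutton - Willow - Knoll - Alder - Grove - Larch: 5+6+14+9+23+21+7 = 85
Larch - Hadley - Sutton - Willow - Knoll - Grove - Alder - Larch: 5+6+14+9+13+21+17 = 85
Larch - Hadley - Sutton - Willow - Grove - Alder - Knoll - Larch: 5+6+14+10+21+23+6 = 85
Larch - Hadley - Sutton - Willow - Grove - Knoll - Alder - Larch: 5+6+14+10+13+23+17 = 88
Larch - Hadley - Sutton - Alder - Willow - Knoll - Grove - Larch: 5+6+25+15+9+13+7 = 80
Larch - Hadley - Sutton - Alder - Willow - Grove - Knoll - Larch: 5+6+25+15+10+13+6 = 80
… (352 more)
The minimum is 80.
One optimal route: Larch → Hadley → Sutton → Willow → Alder → Grove → Knoll → Larch (or its reverse).

Minimum total distance: 80.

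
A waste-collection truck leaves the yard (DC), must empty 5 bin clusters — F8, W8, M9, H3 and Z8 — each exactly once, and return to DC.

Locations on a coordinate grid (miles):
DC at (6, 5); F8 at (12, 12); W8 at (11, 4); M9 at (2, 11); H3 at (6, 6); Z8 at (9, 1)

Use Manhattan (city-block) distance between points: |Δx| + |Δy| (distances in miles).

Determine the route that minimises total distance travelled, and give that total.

Shortest round trip = 42 miles.

DC→F8→W8→M9→H3→Z8→DC: 13+9+16+9+8+7 = 62
DC→F8→W8→M9→Z8→H3→DC: 13+9+16+17+8+1 = 64
DC→F8→W8→H3→M9→Z8→DC: 13+9+7+9+17+7 = 62
DC→F8→W8→H3→Z8→M9→DC: 13+9+7+8+17+10 = 64
DC→F8→W8→Z8→M9→H3→DC: 13+9+5+17+9+1 = 54
DC→F8→W8→Z8→H3→M9→DC: 13+9+5+8+9+10 = 54
DC→F8→M9→W8→H3→Z8→DC: 13+11+16+7+8+7 = 62
DC→F8→M9→W8→Z8→H3→DC: 13+11+16+5+8+1 = 54
DC→F8→M9→H3→W8→Z8→DC: 13+11+9+7+5+7 = 52
DC→F8→M9→H3→Z8→W8→DC: 13+11+9+8+5+6 = 52
DC→F8→M9→Z8→W8→H3→DC: 13+11+17+5+7+1 = 54
DC→F8→M9→Z8→H3→W8→DC: 13+11+17+8+7+6 = 62
DC→F8→H3→W8→M9→Z8→DC: 13+12+7+16+17+7 = 72
DC→F8→H3→W8→Z8→M9→DC: 13+12+7+5+17+10 = 64
… (46 more)
DC→H3→M9→F8→W8→Z8→DC: 1+9+11+9+5+7 = 42  ← best
The minimum is 42.
One optimal route: DC → H3 → M9 → F8 → W8 → Z8 → DC (or its reverse).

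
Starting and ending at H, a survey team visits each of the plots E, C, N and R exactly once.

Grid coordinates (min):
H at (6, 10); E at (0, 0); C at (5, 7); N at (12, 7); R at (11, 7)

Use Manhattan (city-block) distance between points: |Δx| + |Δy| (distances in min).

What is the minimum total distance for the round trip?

Minimum total distance: 44 min.

H - E - C - N - R - H: 16+12+7+1+8 = 44
H - E - C - R - N - H: 16+12+6+1+9 = 44
H - E - N - C - R - H: 16+19+7+6+8 = 56
H - E - N - R - C - H: 16+19+1+6+4 = 46
H - E - R - C - N - H: 16+18+6+7+9 = 56
H - E - R - N - C - H: 16+18+1+7+4 = 46
H - C - E - N - R - H: 4+12+19+1+8 = 44
H - C - E - R - N - H: 4+12+18+1+9 = 44
H - C - N - E - R - H: 4+7+19+18+8 = 56
H - C - R - E - N - H: 4+6+18+19+9 = 56
H - N - E - C - R - H: 9+19+12+6+8 = 54
H - N - C - E - R - H: 9+7+12+18+8 = 54
The minimum is 44.
One optimal route: H → E → C → N → R → H (or its reverse).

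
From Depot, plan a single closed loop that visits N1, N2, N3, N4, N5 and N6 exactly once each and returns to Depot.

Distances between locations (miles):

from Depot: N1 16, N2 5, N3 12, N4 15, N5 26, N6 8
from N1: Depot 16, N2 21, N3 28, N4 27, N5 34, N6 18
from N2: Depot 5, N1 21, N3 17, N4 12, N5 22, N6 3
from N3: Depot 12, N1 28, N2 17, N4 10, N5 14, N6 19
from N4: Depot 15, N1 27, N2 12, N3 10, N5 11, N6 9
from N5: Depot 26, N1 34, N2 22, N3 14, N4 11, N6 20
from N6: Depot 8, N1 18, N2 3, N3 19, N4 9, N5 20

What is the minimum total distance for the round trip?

There are 360 distinct closed tours to check (reversals are equivalent).
Depot - N1 - N2 - N3 - N4 - N5 - N6 - Depot: 16+21+17+10+11+20+8 = 103
Depot - N1 - N2 - N3 - N4 - N6 - N5 - Depot: 16+21+17+10+9+20+26 = 119
Depot - N1 - N2 - N3 - N5 - N4 - N6 - Depot: 16+21+17+14+11+9+8 = 96
Depot - N1 - N2 - N3 - N5 - N6 - N4 - Depot: 16+21+17+14+20+9+15 = 112
Depot - N1 - N2 - N3 - N6 - N4 - N5 - Depot: 16+21+17+19+9+11+26 = 119
Depot - N1 - N2 - N3 - N6 - N5 - N4 - Depot: 16+21+17+19+20+11+15 = 119
Depot - N1 - N2 - N4 - N3 - N5 - N6 - Depot: 16+21+12+10+14+20+8 = 101
Depot - N1 - N2 - N4 - N3 - N6 - N5 - Depot: 16+21+12+10+19+20+26 = 124
… (352 more)
Depot - N1 - N2 - N6 - N4 - N5 - N3 - Depot: 16+21+3+9+11+14+12 = 86  ← best
The minimum is 86.
One optimal route: Depot → N1 → N2 → N6 → N4 → N5 → N3 → Depot (or its reverse).

86 miles — the shortest possible round trip.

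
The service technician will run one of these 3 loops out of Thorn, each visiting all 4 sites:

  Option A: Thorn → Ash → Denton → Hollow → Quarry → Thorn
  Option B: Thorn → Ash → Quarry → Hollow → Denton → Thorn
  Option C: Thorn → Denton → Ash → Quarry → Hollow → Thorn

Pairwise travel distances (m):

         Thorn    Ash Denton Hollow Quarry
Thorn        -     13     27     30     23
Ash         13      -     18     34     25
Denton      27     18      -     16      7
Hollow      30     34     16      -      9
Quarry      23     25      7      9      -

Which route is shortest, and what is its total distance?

79 m — Option A is the shortest.

Option A: 13 + 18 + 16 + 9 + 23 = 79
Option B: 13 + 25 + 9 + 16 + 27 = 90
Option C: 27 + 18 + 25 + 9 + 30 = 109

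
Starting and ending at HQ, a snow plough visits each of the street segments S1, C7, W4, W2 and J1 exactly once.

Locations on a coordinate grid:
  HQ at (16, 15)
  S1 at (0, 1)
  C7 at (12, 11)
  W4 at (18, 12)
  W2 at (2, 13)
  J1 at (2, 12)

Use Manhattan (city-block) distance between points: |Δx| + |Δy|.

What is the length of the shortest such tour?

Shortest round trip = 64.

With 5 stops there are 5!/2 = 60 distinct round trips (a route and its reverse cost the same).
HQ→S1→C7→W4→W2→J1→HQ: 30+22+7+17+1+17 = 94
HQ→S1→C7→W4→J1→W2→HQ: 30+22+7+16+1+16 = 92
HQ→S1→C7→W2→W4→J1→HQ: 30+22+12+17+16+17 = 114
HQ→S1→C7→W2→J1→W4→HQ: 30+22+12+1+16+5 = 86
HQ→S1→C7→J1→W4→W2→HQ: 30+22+11+16+17+16 = 112
HQ→S1→C7→J1→W2→W4→HQ: 30+22+11+1+17+5 = 86
HQ→S1→W4→C7→W2→J1→HQ: 30+29+7+12+1+17 = 96
HQ→S1→W4→C7→J1→W2→HQ: 30+29+7+11+1+16 = 94
HQ→S1→W4→W2→C7→J1→HQ: 30+29+17+12+11+17 = 116
HQ→S1→W4→W2→J1→C7→HQ: 30+29+17+1+11+8 = 96
HQ→S1→W4→J1→C7→W2→HQ: 30+29+16+11+12+16 = 114
HQ→S1→W4→J1→W2→C7→HQ: 30+29+16+1+12+8 = 96
HQ→S1→W2→C7→W4→J1→HQ: 30+14+12+7+16+17 = 96
HQ→S1→W2→C7→J1→W4→HQ: 30+14+12+11+16+5 = 88
… (46 more)
HQ→W4→C7→S1→J1→W2→HQ: 5+7+22+13+1+16 = 64  ← best
The minimum is 64.
One optimal route: HQ → W4 → C7 → S1 → J1 → W2 → HQ (or its reverse).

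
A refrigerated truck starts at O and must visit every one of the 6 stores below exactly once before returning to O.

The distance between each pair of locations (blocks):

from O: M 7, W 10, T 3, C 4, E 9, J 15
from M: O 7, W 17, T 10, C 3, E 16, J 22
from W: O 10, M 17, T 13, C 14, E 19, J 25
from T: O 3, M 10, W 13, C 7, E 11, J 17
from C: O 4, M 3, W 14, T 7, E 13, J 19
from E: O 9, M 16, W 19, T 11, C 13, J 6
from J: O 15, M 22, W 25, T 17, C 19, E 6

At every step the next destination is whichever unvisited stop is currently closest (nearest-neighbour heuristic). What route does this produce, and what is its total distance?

From O: distances to unvisited — T=3, C=4, M=7, E=9, W=10, J=15. Nearest is T (3).
From T: distances to unvisited — C=7, M=10, E=11, W=13, J=17. Nearest is C (7).
From C: distances to unvisited — M=3, E=13, W=14, J=19. Nearest is M (3).
From M: distances to unvisited — E=16, W=17, J=22. Nearest is E (16).
From E: distances to unvisited — J=6, W=19. Nearest is J (6).
From J: distances to unvisited — W=25. Nearest is W (25).
Return W→O: 10.
Total = 3 + 7 + 3 + 16 + 6 + 25 + 10 = 70.

70 blocks along O → T → C → M → E → J → W → O.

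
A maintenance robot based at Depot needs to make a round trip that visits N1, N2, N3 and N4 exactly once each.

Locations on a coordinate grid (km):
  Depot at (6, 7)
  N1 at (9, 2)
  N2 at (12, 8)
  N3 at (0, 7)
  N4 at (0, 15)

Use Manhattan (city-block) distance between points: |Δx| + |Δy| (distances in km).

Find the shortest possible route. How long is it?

There are 12 distinct closed tours to check (reversals are equivalent).
Depot→N1→N2→N3→N4→Depot: 8+9+13+8+14 = 52
Depot→N1→N2→N4→N3→Depot: 8+9+19+8+6 = 50
Depot→N1→N3→N2→N4→Depot: 8+14+13+19+14 = 68
Depot→N1→N3→N4→N2→Depot: 8+14+8+19+7 = 56
Depot→N1→N4→N2→N3→Depot: 8+22+19+13+6 = 68
Depot→N1→N4→N3→N2→Depot: 8+22+8+13+7 = 58
Depot→N2→N1→N3→N4→Depot: 7+9+14+8+14 = 52
Depot→N2→N1→N4→N3→Depot: 7+9+22+8+6 = 52
Depot→N2→N3→N1→N4→Depot: 7+13+14+22+14 = 70
Depot→N2→N4→N1→N3→Depot: 7+19+22+14+6 = 68
Depot→N3→N1→N2→N4→Depot: 6+14+9+19+14 = 62
Depot→N3→N2→N1→N4→Depot: 6+13+9+22+14 = 64
The minimum is 50.
One optimal route: Depot → N1 → N2 → N4 → N3 → Depot (or its reverse).

Shortest round trip = 50 km.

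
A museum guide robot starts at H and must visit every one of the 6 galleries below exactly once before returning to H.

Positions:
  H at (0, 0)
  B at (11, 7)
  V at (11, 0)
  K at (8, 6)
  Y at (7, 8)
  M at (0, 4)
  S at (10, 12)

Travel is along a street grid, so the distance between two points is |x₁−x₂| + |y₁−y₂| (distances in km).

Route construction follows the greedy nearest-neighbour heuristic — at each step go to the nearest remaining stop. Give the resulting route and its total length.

Nearest-neighbour total = 52 km; route H → M → K → Y → B → S → V → H.

At H the remaining stops are M 4, V 11, K 14, Y 15, B 18, S 22; go to M.
At M the remaining stops are K 10, Y 11, B 14, V 15, S 18; go to K.
At K the remaining stops are Y 3, B 4, S 8, V 9; go to Y.
At Y the remaining stops are B 5, S 7, V 12; go to B.
At B the remaining stops are S 6, V 7; go to S.
At S the remaining stops are V 13; go to V.
Return V→H: 11.
Total = 4 + 10 + 3 + 5 + 6 + 13 + 11 = 52.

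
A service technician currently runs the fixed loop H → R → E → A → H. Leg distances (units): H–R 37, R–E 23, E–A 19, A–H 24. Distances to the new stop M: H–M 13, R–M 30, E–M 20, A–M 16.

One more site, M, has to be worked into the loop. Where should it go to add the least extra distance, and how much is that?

Minimum extra distance: 5, inserting M between A and H.

Insertion cost between consecutive stops i–j is d(i,M) + d(M,j) − d(i,j):
  between H and R: 13 + 30 − 37 = 6
  between R and E: 30 + 20 − 23 = 27
  between E and A: 20 + 16 − 19 = 17
  between A and H: 16 + 13 − 24 = 5
Cheapest insertion is between A and H, adding 5.
New total = 103 + 5 = 108.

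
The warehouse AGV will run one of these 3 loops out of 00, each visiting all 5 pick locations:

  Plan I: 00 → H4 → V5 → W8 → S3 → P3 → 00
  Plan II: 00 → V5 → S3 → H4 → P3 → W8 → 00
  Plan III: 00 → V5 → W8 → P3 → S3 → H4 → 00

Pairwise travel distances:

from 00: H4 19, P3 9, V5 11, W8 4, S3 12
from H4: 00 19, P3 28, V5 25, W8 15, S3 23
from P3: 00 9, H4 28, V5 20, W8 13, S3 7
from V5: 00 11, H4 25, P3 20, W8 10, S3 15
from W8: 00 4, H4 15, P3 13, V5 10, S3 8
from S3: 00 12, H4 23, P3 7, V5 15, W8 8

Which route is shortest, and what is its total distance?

Plan I: 19 + 25 + 10 + 8 + 7 + 9 = 78
Plan II: 11 + 15 + 23 + 28 + 13 + 4 = 94
Plan III: 11 + 10 + 13 + 7 + 23 + 19 = 83

78 — Plan I is the shortest.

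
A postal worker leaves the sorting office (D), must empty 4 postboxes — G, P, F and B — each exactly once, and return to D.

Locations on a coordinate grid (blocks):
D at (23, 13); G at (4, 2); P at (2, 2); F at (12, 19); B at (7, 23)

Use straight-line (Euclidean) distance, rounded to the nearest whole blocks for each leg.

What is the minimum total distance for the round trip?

D-G-P-F-B-D: 22+2+20+6+19 = 69
D-G-P-B-F-D: 22+2+22+6+13 = 65
D-G-F-P-B-D: 22+19+20+22+19 = 102
D-G-F-B-P-D: 22+19+6+22+24 = 93
D-G-B-P-F-D: 22+21+22+20+13 = 98
D-G-B-F-P-D: 22+21+6+20+24 = 93
D-P-G-F-B-D: 24+2+19+6+19 = 70
D-P-G-B-F-D: 24+2+21+6+13 = 66
D-P-F-G-B-D: 24+20+19+21+19 = 103
D-P-B-G-F-D: 24+22+21+19+13 = 99
D-F-G-P-B-D: 13+19+2+22+19 = 75
D-F-P-G-B-D: 13+20+2+21+19 = 75
The minimum is 65.
One optimal route: D → G → P → B → F → D (or its reverse).

Minimum total distance: 65 blocks.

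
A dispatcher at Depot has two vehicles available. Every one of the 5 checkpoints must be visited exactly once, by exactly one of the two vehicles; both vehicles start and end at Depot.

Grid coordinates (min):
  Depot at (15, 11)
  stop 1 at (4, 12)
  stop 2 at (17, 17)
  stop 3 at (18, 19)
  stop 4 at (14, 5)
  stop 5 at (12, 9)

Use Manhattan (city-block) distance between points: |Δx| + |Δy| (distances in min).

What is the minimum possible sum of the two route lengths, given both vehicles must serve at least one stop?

Try each way of splitting the stops between the two vehicles (each non-empty) and, for each split, find the best tour for each vehicle:
  {stop 1} + {stop 2, stop 3, stop 4, stop 5}: 24 + 40 = 64
  {stop 2} + {stop 1, stop 3, stop 4, stop 5}: 16 + 56 = 72
  {stop 1, stop 2} + {stop 3, stop 4, stop 5}: 38 + 40 = 78
  {stop 3} + {stop 1, stop 2, stop 4, stop 5}: 22 + 50 = 72
  {stop 1, stop 3} + {stop 2, stop 4, stop 5}: 44 + 34 = 78
  {stop 2, stop 3} + {stop 1, stop 4, stop 5}: 22 + 36 = 58
  … (15 splits in total)
Best: vehicle 1 Depot → stop 2 → stop 3 → Depot = 22; vehicle 2 Depot → stop 1 → stop 5 → stop 4 → Depot = 36; combined 58.

Minimum combined distance: 58 min.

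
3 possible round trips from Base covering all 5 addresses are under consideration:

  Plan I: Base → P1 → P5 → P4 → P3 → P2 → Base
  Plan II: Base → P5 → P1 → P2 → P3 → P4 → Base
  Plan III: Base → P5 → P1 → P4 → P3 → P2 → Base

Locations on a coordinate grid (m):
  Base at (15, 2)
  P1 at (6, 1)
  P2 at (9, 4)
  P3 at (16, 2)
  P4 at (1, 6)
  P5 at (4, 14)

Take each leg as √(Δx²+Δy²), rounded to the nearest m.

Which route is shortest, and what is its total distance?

60 m — Plan I is the shortest.

Plan I: 9 + 13 + 9 + 16 + 7 + 6 = 60
Plan II: 16 + 13 + 4 + 7 + 16 + 15 = 71
Plan III: 16 + 13 + 7 + 16 + 7 + 6 = 65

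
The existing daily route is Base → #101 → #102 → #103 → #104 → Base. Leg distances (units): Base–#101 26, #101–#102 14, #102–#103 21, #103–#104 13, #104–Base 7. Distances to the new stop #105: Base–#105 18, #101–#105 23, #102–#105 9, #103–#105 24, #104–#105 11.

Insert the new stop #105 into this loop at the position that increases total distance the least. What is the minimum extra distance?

Insertion cost between consecutive stops i–j is d(i,#105) + d(#105,j) − d(i,j):
  between Base and #101: 18 + 23 − 26 = 15
  between #101 and #102: 23 + 9 − 14 = 18
  between #102 and #103: 9 + 24 − 21 = 12
  between #103 and #104: 24 + 11 − 13 = 22
  between #104 and Base: 11 + 18 − 7 = 22
Cheapest insertion is between #102 and #103, adding 12.
New total = 81 + 12 = 93.

Minimum extra distance: 12, inserting #105 between #102 and #103.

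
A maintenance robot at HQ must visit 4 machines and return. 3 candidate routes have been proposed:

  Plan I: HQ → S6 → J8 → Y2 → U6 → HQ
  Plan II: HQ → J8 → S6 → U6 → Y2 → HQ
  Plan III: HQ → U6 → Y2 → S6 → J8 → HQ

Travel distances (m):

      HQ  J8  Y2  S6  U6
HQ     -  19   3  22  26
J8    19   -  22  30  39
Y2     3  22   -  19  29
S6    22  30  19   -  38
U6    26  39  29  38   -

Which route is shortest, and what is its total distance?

119 m — Plan II is the shortest.

Plan I: 22 + 30 + 22 + 29 + 26 = 129
Plan II: 19 + 30 + 38 + 29 + 3 = 119
Plan III: 26 + 29 + 19 + 30 + 19 = 123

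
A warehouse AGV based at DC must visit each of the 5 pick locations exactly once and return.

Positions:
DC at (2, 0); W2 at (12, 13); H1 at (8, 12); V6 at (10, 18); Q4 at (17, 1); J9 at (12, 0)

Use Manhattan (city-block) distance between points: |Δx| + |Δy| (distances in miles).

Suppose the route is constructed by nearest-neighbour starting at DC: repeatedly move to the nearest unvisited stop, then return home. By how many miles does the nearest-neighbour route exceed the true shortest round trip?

6 miles longer than the optimal tour.

From DC: J9=10, Q4=16, H1=18, W2=23, V6=26 → choose J9 (10).
From J9: Q4=6, W2=13, H1=16, V6=20 → choose Q4 (6).
From Q4: W2=17, H1=20, V6=24 → choose W2 (17).
From W2: H1=5, V6=7 → choose H1 (5).
From H1: V6=8 → choose V6 (8).
NN route DC → J9 → Q4 → W2 → H1 → V6 → DC costs 72.
Optimal: DC → H1 → V6 → W2 → Q4 → J9 → DC costs 66 (by enumerating all 60 distinct tours).
Excess = 72 − 66 = 6.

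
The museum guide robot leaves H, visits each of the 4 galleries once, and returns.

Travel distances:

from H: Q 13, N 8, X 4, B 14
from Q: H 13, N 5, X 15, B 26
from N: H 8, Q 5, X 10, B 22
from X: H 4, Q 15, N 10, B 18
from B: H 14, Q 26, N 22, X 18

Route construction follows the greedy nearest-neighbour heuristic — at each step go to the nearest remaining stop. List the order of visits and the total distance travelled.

H → [X:4 / N:8 / Q:13 / B:14] → X (4)
X → [N:10 / Q:15 / B:18] → N (10)
N → [Q:5 / B:22] → Q (5)
Q → [B:26] → B (26)
Return B→H: 14.
Total = 4 + 10 + 5 + 26 + 14 = 59.

Total distance 59 via the nearest-neighbour route H → X → N → Q → B → H.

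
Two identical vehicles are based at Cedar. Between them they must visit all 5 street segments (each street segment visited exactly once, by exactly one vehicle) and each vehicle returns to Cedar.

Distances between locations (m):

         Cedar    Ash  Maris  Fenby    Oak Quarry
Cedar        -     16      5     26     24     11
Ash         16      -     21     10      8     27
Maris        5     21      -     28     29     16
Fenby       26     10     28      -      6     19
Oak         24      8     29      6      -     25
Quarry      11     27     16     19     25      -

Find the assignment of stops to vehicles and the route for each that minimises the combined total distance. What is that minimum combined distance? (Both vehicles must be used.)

70 m — the smallest possible combined total.

Try each way of splitting the stops between the two vehicles (each non-empty) and, for each split, find the best tour for each vehicle:
  {Ash} + {Maris, Fenby, Oak, Quarry}: 32 + 70 = 102
  {Maris} + {Ash, Fenby, Oak, Quarry}: 10 + 60 = 70
  {Ash, Maris} + {Fenby, Oak, Quarry}: 42 + 60 = 102
  {Fenby} + {Ash, Maris, Oak, Quarry}: 52 + 70 = 122
  {Ash, Fenby} + {Maris, Oak, Quarry}: 52 + 70 = 122
  {Maris, Fenby} + {Ash, Oak, Quarry}: 59 + 60 = 119
  … (15 splits in total)
Best: vehicle 1 Cedar → Maris → Cedar = 10; vehicle 2 Cedar → Ash → Oak → Fenby → Quarry → Cedar = 60; combined 70.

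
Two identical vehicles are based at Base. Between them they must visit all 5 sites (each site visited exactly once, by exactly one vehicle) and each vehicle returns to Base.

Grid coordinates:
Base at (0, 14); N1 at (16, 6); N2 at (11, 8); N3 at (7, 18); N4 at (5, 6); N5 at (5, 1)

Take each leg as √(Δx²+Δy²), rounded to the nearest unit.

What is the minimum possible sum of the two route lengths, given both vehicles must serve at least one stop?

Minimum combined distance: 60.

There are 2^4 − 1 = 15 ways to divide the 5 stops into two non-empty groups. For each, the best each vehicle can do is its own shortest tour through its group:
  {N1} + {N2, N3, N4, N5}: 36 + 42 = 78
  {N2} + {N1, N3, N4, N5}: 26 + 49 = 75
  {N1, N2} + {N3, N4, N5}: 36 + 39 = 75
  {N3} + {N1, N2, N4, N5}: 16 + 44 = 60
  {N1, N3} + {N2, N4, N5}: 41 + 36 = 77
  {N2, N3} + {N1, N4, N5}: 32 + 44 = 76
  … (15 splits in total)
Best: vehicle 1 Base → N3 → Base = 16; vehicle 2 Base → N2 → N1 → N5 → N4 → Base = 44; combined 60.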